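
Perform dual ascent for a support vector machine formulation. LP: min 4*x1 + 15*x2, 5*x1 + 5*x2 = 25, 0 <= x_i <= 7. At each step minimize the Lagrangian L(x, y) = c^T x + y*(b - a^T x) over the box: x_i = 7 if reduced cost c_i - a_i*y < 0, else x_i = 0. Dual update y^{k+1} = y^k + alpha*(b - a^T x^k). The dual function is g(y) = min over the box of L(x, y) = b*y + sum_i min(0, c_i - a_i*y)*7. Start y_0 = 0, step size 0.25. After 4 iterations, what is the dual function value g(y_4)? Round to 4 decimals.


Dual ascent for LP: min 4*x1 + 15*x2, 5*x1 + 5*x2 = 25, 0 <= x_i <= 7
Step 1: y^k = 0.0, reduced costs: (4.0, 15.0)
  x^k = (0.0, 0.0), subgradient = b - a^T x = 25.0
  y^{k+1} = 0.0 + 0.25*25.0 = 6.25
Step 2: y^k = 6.25, reduced costs: (-27.25, -16.25)
  x^k = (7.0, 7.0), subgradient = b - a^T x = -45.0
  y^{k+1} = 6.25 + 0.25*-45.0 = -5.0
Step 3: y^k = -5.0, reduced costs: (29.0, 40.0)
  x^k = (0.0, 0.0), subgradient = b - a^T x = 25.0
  y^{k+1} = -5.0 + 0.25*25.0 = 1.25
Step 4: y^k = 1.25, reduced costs: (-2.25, 8.75)
  x^k = (7.0, 0.0), subgradient = b - a^T x = -10.0
  y^{k+1} = 1.25 + 0.25*-10.0 = -1.25
Dual objective at y_4 = -1.25: reduced costs (10.25, 21.25), box minimizer x = (0.0, 0.0)
g(y_4) = b*y + (c1 - a1*y)*x1 + (c2 - a2*y)*x2 = 25*(-1.25) + 10.25*0.0 + 21.25*0.0 = -31.25 + 0.0 + 0.0 = -31.25


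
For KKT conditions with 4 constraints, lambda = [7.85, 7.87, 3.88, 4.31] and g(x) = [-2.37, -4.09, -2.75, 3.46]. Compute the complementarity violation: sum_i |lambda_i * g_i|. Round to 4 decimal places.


KKT complementary slackness check:
lambda_1 * g_1 = 7.85 * -2.37 = -18.6045
lambda_2 * g_2 = 7.87 * -4.09 = -32.1883
lambda_3 * g_3 = 3.88 * -2.75 = -10.67
lambda_4 * g_4 = 4.31 * 3.46 = 14.9126
Total violation = 18.6045 + 32.1883 + 10.67 + 14.9126 = 76.3754


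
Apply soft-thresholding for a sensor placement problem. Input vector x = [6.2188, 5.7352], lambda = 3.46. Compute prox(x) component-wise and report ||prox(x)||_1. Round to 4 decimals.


Soft-thresholding with lambda = 3.46:
prox(6.2188) = sign(6.2188)*max(|6.2188| - 3.46, 0) = 2.7588
prox(5.7352) = sign(5.7352)*max(|5.7352| - 3.46, 0) = 2.2752
prox(x) = [2.7588, 2.2752]
||prox(x)||_1 = 2.7588 + 2.2752 = 5.034


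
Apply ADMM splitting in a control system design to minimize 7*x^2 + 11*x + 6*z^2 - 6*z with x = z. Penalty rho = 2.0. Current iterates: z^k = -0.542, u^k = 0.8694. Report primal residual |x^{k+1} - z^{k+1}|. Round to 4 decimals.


ADMM iteration with rho = 2.0, z^k = -0.542, u^k = 0.8694
Step 1: x-update.
Minimize 7*x^2 + 11*x + (2.0/2)*(x + 0.542 + 0.8694)^2
FOC: (2*7 + 2.0)*x = -11 + 2.0*(-0.542 - 0.8694)
x^{k+1} = -0.8639
Step 2: z-update.
Minimize 6*z^2 - 6*z + (2.0/2)*(-0.8639 - z + 0.8694)^2
FOC: (2*6 + 2.0)*z = 6 + 2.0*(-0.8639 + 0.8694)
z^{k+1} = 0.4294
Step 3: u-update.
u^{k+1} = 0.8694 - 0.8639 - 0.4294 = -0.4239
Step 4: Primal residual = |-0.8639 - 0.4294| = 1.2933


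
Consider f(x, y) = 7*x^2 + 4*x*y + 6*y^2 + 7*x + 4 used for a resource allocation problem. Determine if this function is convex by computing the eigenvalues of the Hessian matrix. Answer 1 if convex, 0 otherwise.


The Hessian of f(x,y) = 7*x^2 + 4*x*y + 6*y^2 + 7*x + 4 is:
H = [[14, 4], [4, 12]]
Trace = 14 + 12 = 26
Determinant = 14*12 - (4)^2 = 152
Discriminant = (26)^2 - 4*152 = 68.0
Eigenvalues: lambda_1 = 8.8769, lambda_2 = 17.1231
The function is convex.

1


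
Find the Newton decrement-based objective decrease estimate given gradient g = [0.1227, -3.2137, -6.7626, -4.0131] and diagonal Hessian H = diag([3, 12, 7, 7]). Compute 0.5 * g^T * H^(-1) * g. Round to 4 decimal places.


Step 1: H is diagonal, so H^(-1) * g = [0.0409, -0.2678, -0.9661, -0.5733].
Step 2: g^T H^(-1) g = sum_i g_i^2 / H_ii
  = (0.1227)^2/3 + (-3.2137)^2/12 + (-6.7626)^2/7 + (-4.0131)^2/7
  = 0.005 + 0.8607 + 6.5333 + 2.3007 = 9.6996
Step 3: Objective decrease = 0.5 * g^T H^(-1) g = 4.8498


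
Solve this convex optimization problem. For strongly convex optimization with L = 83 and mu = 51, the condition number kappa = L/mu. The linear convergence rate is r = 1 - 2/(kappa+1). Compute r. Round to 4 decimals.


Step 1: Compute the condition number.
kappa = L/mu = 83/51 = 1.6275
Step 2: Compute the convergence rate.
r = 1 - 2/(kappa + 1) = 1 - 2*mu/(L + mu) = (L - mu)/(L + mu) = 32/134 = 0.2388


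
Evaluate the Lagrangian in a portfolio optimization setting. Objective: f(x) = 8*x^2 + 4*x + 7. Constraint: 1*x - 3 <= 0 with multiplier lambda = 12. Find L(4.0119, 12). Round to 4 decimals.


Step 1: Evaluate f(x).
f(4.0119) = 8*4.0119^2 + 4*4.0119 + 7 = 151.8103
Step 2: Evaluate g(x).
g(4.0119) = 1*4.0119 - 3 = 1.0119
Step 3: Compute Lagrangian.
L = 151.8103 + 12*1.0119 = 163.9531


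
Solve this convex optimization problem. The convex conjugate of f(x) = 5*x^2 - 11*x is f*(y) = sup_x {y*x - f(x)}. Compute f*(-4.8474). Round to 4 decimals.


f*(y) = sup_x {y*x - a*x^2 - b*x} = sup_x {(y-b)*x - a*x^2}
FOC: (y - b) - 2a*x = 0 => x* = (y - b)/(2a)
x* = (-4.8474 + 11)/(2*5) = 0.6153
f*(-4.8474) = (y-b)^2/(4a) = (-4.8474 + 11)^2/(4*5)
= 37.8545/20 = 1.8927


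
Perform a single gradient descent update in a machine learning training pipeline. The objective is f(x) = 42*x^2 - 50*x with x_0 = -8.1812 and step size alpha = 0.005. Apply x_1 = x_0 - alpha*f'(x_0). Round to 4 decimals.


We compute the gradient at x_0 and apply the update.
f'(x) = 84*x - 50
f'(-8.1812) = 84*-8.1812 - 50 = -737.2208
x_1 = -8.1812 - 0.005*-737.2208 = -4.4951


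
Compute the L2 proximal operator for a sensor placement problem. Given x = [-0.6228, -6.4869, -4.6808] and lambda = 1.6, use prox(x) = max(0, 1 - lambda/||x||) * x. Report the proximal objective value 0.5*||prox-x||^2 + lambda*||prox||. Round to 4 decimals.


Step 1: Compute ||x||.
||x|| = 8.0236
Step 2: Compute scaling factor.
scale = max(0, 1 - 1.6/8.0236) = 0.8006
Step 3: prox(x) = [-0.4986, -5.1933, -3.7474]
||prox(x)|| = 6.4236
Step 4: Proximal objective.
0.5*||prox-x||^2 = 1.28
lambda*||prox|| = 10.2778
Total = 11.5577


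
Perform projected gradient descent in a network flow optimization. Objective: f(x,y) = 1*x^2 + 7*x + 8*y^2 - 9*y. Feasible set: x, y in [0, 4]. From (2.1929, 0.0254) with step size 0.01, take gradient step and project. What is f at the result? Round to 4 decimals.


Step 1: Compute gradient at (2.1929, 0.0254).
grad_x = 2*1*2.1929 + 7 = 11.3858
grad_y = 2*8*0.0254 - 9 = -8.5936
Step 2: Gradient step.
x_raw = 2.1929 - 0.01*11.3858 = 2.079
y_raw = 0.0254 - 0.01*-8.5936 = 0.1113
Step 3: Project onto [0, 4].
x_proj = clip(2.079) = 2.079
y_proj = clip(0.1113) = 0.1113
Step 4: Evaluate f.
f(2.079, 0.1113) = 17.9729


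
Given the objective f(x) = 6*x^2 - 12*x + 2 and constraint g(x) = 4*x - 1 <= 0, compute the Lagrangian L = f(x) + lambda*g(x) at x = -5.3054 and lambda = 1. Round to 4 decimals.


Step 1: Evaluate f(x).
f(-5.3054) = 6*(-5.3054)^2 - 12*(-5.3054) + 2 = 234.5484
Step 2: Evaluate g(x).
g(-5.3054) = 4*-5.3054 - 1 = -22.2216
Step 3: Compute Lagrangian.
L = 234.5484 + 1*-22.2216 = 212.3268


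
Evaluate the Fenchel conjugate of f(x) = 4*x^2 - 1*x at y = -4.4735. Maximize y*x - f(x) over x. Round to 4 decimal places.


f*(y) = sup_x {y*x - a*x^2 - b*x} = sup_x {(y-b)*x - a*x^2}
FOC: (y - b) - 2a*x = 0 => x* = (y - b)/(2a)
x* = (-4.4735 + 1)/(2*4) = -0.4342
f*(-4.4735) = (y-b)^2/(4a) = (-4.4735 + 1)^2/(4*4)
= 12.0652/16 = 0.7541


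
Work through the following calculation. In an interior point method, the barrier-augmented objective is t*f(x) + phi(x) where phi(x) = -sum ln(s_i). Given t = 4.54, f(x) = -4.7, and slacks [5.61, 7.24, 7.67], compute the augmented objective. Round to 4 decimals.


Step 1: Compute log-barrier.
ln values: [1.7246, 1.9796, 2.0373]
phi = -(1.7246 + 1.9796 + 2.0373) = -5.7415
Step 2: Compute augmented objective.
t*f(x) = 4.54*-4.7 = -21.338
Total = -21.338 - 5.7415 = -27.0795


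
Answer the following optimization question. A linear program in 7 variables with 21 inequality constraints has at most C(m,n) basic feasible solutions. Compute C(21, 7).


Each vertex corresponds to some choice of n active constraints out of m, so the number of vertices is at most C(m, n) = m! / (n!(m-n)!).
m = 21, n = 7
Numerator: 21 * 20 * 19 * 18 * 17 * 16 * 15
Denominator: 7! = 5040
C(21, 7) = 116280


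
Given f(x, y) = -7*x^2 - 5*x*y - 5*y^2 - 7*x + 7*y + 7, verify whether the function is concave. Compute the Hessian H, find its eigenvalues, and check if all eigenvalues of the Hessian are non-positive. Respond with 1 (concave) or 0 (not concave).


The Hessian of f(x,y) = -7*x^2 - 5*x*y - 5*y^2 - 7*x + 7*y + 7 is:
H = [[-14, -5], [-5, -10]]
Trace = -14 - 10 = -24
Determinant = -14*-10 - (-5)^2 = 115
Discriminant = (-24)^2 - 4*115 = 116.0
Eigenvalues: lambda_1 = -17.3852, lambda_2 = -6.6148
The function is concave.

1


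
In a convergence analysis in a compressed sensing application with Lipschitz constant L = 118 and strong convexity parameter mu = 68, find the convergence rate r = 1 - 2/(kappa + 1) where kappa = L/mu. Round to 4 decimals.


Step 1: Compute the condition number.
kappa = L/mu = 118/68 = 1.7353
Step 2: Compute the convergence rate.
r = 1 - 2/(kappa + 1) = 1 - 2*mu/(L + mu) = (L - mu)/(L + mu) = 50/186 = 0.2688


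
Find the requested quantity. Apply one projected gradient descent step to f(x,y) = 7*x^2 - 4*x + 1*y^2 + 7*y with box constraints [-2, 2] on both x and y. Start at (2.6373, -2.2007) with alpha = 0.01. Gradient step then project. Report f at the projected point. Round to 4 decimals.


Step 1: Compute gradient at (2.6373, -2.2007).
grad_x = 2*7*2.6373 - 4 = 32.9222
grad_y = 2*1*-2.2007 + 7 = 2.5986
Step 2: Gradient step.
x_raw = 2.6373 - 0.01*32.9222 = 2.3081
y_raw = -2.2007 - 0.01*2.5986 = -2.2267
Step 3: Project onto [-2, 2].
x_proj = clip(2.3081) = 2.0
y_proj = clip(-2.2267) = -2.0
Step 4: Evaluate f.
f(2.0, -2.0) = 10.0


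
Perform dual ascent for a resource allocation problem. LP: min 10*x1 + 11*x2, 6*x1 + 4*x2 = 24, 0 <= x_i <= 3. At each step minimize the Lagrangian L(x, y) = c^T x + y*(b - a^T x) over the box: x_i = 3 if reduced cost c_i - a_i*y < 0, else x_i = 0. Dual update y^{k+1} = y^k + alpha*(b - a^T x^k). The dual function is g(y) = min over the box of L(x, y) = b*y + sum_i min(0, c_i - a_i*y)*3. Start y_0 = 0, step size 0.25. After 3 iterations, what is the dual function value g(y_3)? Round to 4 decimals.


Dual ascent for LP: min 10*x1 + 11*x2, 6*x1 + 4*x2 = 24, 0 <= x_i <= 3
Step 1: y^k = 0.0, reduced costs: (10.0, 11.0)
  x^k = (0.0, 0.0), subgradient = b - a^T x = 24.0
  y^{k+1} = 0.0 + 0.25*24.0 = 6.0
Step 2: y^k = 6.0, reduced costs: (-26.0, -13.0)
  x^k = (3.0, 3.0), subgradient = b - a^T x = -6.0
  y^{k+1} = 6.0 + 0.25*-6.0 = 4.5
Step 3: y^k = 4.5, reduced costs: (-17.0, -7.0)
  x^k = (3.0, 3.0), subgradient = b - a^T x = -6.0
  y^{k+1} = 4.5 + 0.25*-6.0 = 3.0
Dual objective at y_3 = 3.0: reduced costs (-8.0, -1.0), box minimizer x = (3.0, 3.0)
g(y_3) = b*y + (c1 - a1*y)*x1 + (c2 - a2*y)*x2 = 24*3.0 + (-8.0)*3.0 + (-1.0)*3.0 = 72.0 - 24.0 - 3.0 = 45.0


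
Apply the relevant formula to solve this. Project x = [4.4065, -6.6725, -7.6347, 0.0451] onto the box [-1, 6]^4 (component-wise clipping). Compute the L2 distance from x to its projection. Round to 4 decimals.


Project each component onto [-1, 6].
clip(4.4065) = 4.4065, clip(-6.6725) = -1.0, clip(-7.6347) = -1.0, clip(0.0451) = 0.0451
Projection = [4.4065, -1.0, -1.0, 0.0451]
Squared diffs: [0.0, 32.1773, 44.0192, 0.0]
Distance = sqrt(76.1965) = 8.7291


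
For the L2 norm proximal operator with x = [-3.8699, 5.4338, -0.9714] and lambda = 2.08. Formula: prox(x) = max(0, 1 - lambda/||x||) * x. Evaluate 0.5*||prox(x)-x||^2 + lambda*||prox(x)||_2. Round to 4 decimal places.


Step 1: Compute ||x||.
||x|| = 6.7414
Step 2: Compute scaling factor.
scale = max(0, 1 - 2.08/6.7414) = 0.6915
Step 3: prox(x) = [-2.6759, 3.7572, -0.6717]
||prox(x)|| = 4.6614
Step 4: Proximal objective.
0.5*||prox-x||^2 = 2.1632
lambda*||prox|| = 9.6957
Total = 11.8588


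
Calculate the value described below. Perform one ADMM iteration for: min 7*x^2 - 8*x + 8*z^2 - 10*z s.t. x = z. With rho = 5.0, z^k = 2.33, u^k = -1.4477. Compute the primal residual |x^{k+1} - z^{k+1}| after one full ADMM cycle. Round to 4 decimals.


ADMM iteration with rho = 5.0, z^k = 2.33, u^k = -1.4477
Step 1: x-update.
Minimize 7*x^2 - 8*x + (5.0/2)*(x - 2.33 - 1.4477)^2
FOC: (2*7 + 5.0)*x = 8 + 5.0*(2.33 + 1.4477)
x^{k+1} = 1.4152
Step 2: z-update.
Minimize 8*z^2 - 10*z + (5.0/2)*(1.4152 - z - 1.4477)^2
FOC: (2*8 + 5.0)*z = 10 + 5.0*(1.4152 - 1.4477)
z^{k+1} = 0.4684
Step 3: u-update.
u^{k+1} = -1.4477 + 1.4152 - 0.4684 = -0.501
Step 4: Primal residual = |1.4152 - 0.4684| = 0.9467


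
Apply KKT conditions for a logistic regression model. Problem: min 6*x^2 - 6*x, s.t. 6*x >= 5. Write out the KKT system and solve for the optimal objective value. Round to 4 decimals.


Step 1: Try lambda = 0 (constraint inactive).
x_unc = 6/(2*6) = 0.5
Check: 6*0.5 = 3.0 < 5 -- violated!
Step 2: Constraint must be active: 6*x = 5
x* = 5/6 = 0.8333 (rounded; the exact value 5/6 is used below)
lambda = (2*6*(5/6) - 6)/6 = 0.6667
Step 3: Compute optimal value.
f(x*) = 6*(5/6)^2 - 6*(5/6) = -0.8333


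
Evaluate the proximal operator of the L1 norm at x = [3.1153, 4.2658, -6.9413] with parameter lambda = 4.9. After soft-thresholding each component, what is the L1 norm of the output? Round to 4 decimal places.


Soft-thresholding with lambda = 4.9:
prox(3.1153) = sign(3.1153)*max(|3.1153| - 4.9, 0) = 0.0
prox(4.2658) = sign(4.2658)*max(|4.2658| - 4.9, 0) = 0.0
prox(-6.9413) = sign(-6.9413)*max(|-6.9413| - 4.9, 0) = -2.0413
prox(x) = [0.0, 0.0, -2.0413]
||prox(x)||_1 = 0.0 + 0.0 + 2.0413 = 2.0413


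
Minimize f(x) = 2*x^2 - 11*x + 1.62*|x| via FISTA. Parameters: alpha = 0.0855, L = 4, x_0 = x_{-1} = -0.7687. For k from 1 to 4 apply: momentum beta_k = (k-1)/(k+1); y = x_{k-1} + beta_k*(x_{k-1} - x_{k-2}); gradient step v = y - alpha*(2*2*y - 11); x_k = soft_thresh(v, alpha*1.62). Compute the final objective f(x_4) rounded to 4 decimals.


FISTA on f(x) = 2*x^2 - 11*x + 1.62*|x|
L = 4, alpha = 0.0855
Iteration 1: beta = 0.0, y = -0.7687 + 0.0*(-0.7687 + 0.7687) = -0.7687
  grad(y) = -14.0748, v = y - alpha*grad = 0.4347
  prox(v) = soft_thresh(0.4347, 0.1385) = 0.2962
Iteration 2: beta = 0.3333, y = 0.2962 + 0.3333*(0.2962 + 0.7687) = 0.6511
  grad(y) = -8.3954, v = y - alpha*grad = 1.369
  prox(v) = soft_thresh(1.369, 0.1385) = 1.2304
Iteration 3: beta = 0.5, y = 1.2304 + 0.5*(1.2304 - 0.2962) = 1.6976
  grad(y) = -4.2097, v = y - alpha*grad = 2.0575
  prox(v) = soft_thresh(2.0575, 0.1385) = 1.919
Iteration 4: beta = 0.6, y = 1.919 + 0.6*(1.919 - 1.2304) = 2.3321
  grad(y) = -1.6715, v = y - alpha*grad = 2.475
  prox(v) = soft_thresh(2.475, 0.1385) = 2.3365
f(x_4) = 2*2.3365^2 - 11*2.3365 + 1.62*|2.3365| = -10.9979


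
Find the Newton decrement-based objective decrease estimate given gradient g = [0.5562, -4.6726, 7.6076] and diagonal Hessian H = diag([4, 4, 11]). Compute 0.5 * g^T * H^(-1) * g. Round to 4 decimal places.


Step 1: H is diagonal, so H^(-1) * g = [0.1391, -1.1682, 0.6916].
Step 2: g^T H^(-1) g = sum_i g_i^2 / H_ii
  = (0.5562)^2/4 + (-4.6726)^2/4 + (7.6076)^2/11
  = 0.0773 + 5.4583 + 5.2614 = 10.7971
Step 3: Objective decrease = 0.5 * g^T H^(-1) g = 5.3985


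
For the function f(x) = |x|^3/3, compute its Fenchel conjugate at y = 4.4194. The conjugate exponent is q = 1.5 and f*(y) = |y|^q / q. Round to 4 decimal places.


The conjugate exponent q satisfies 1/p + 1/q = 1.
p = 3, so q = 3/(3 - 1) = 1.5
|y|^q = 4.4194^1.5 = 9.2906
f*(4.4194) = 9.2906 / 1.5 = 6.1938


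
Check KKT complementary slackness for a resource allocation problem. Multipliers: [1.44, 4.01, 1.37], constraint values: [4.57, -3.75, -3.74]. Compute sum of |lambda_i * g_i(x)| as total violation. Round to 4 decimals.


KKT complementary slackness check:
lambda_1 * g_1 = 1.44 * 4.57 = 6.5808
lambda_2 * g_2 = 4.01 * -3.75 = -15.0375
lambda_3 * g_3 = 1.37 * -3.74 = -5.1238
Total violation = 6.5808 + 15.0375 + 5.1238 = 26.7421


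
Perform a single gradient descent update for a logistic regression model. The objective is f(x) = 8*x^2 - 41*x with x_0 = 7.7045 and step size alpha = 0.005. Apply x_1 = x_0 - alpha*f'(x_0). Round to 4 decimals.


We compute the gradient at x_0 and apply the update.
f'(x) = 16*x - 41
f'(7.7045) = 16*7.7045 - 41 = 82.272
x_1 = 7.7045 - 0.005*82.272 = 7.2931


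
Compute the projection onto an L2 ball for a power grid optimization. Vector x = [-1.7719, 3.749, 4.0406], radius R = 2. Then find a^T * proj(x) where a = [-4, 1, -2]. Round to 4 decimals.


Step 1: Compute ||x|| (intermediates to 6 decimals).
||x|| = sqrt((-1.7719)^2 + 3.749^2 + 4.0406^2) = 5.789739
Step 2: Project.
Since ||x|| > R, scale = R/||x|| = 2/5.789739 = 0.345439, proj(x) = scale * x
proj(x) = [-0.612083, 1.295051, 1.395781]
Step 3: Dot product.
a^T * proj(x) = -4*(-0.612083) + 1*1.295051 - 2*1.395781 = 0.9518


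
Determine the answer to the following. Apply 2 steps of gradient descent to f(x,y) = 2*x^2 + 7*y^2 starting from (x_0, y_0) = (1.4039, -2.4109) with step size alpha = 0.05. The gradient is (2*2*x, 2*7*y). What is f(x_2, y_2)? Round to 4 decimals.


Gradient descent on f(x,y) = 2*x^2 + 7*y^2.
Starting point: (1.4039, -2.4109), alpha = 0.05
Step 1: grad_x = 2*2*1.4039 = 5.6156, grad_y = 2*7*-2.4109 = -33.7526
  x_1 = 1.4039 - 0.05*5.6156 = 1.1231
  y_1 = -2.4109 - 0.05*-33.7526 = -0.7233
Step 2: grad_x = 2*2*1.1231 = 4.4925, grad_y = 2*7*-0.7233 = -10.1258
  x_2 = 1.1231 - 0.05*4.4925 = 0.8985
  y_2 = -0.7233 - 0.05*-10.1258 = -0.217
f(0.8985, -0.217) = 2*0.8985^2 + 7*(-0.217)^2 = 1.9442


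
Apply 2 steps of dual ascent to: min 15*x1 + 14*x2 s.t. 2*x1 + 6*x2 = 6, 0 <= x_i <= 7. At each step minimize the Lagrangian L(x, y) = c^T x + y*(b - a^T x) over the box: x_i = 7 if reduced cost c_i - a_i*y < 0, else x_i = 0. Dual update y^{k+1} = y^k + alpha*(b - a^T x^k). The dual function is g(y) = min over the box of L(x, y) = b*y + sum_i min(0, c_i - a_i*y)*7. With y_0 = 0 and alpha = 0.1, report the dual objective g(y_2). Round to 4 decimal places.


Dual ascent for LP: min 15*x1 + 14*x2, 2*x1 + 6*x2 = 6, 0 <= x_i <= 7
Step 1: y^k = 0.0, reduced costs: (15.0, 14.0)
  x^k = (0.0, 0.0), subgradient = b - a^T x = 6.0
  y^{k+1} = 0.0 + 0.1*6.0 = 0.6
Step 2: y^k = 0.6, reduced costs: (13.8, 10.4)
  x^k = (0.0, 0.0), subgradient = b - a^T x = 6.0
  y^{k+1} = 0.6 + 0.1*6.0 = 1.2
Dual objective at y_2 = 1.2: reduced costs (12.6, 6.8), box minimizer x = (0.0, 0.0)
g(y_2) = b*y + (c1 - a1*y)*x1 + (c2 - a2*y)*x2 = 6*1.2 + 12.6*0.0 + 6.8*0.0 = 7.2 + 0.0 + 0.0 = 7.2


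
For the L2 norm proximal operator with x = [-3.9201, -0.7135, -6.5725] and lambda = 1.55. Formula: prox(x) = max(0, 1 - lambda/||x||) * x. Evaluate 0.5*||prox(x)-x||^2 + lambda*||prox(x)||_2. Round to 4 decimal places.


Step 1: Compute ||x||.
||x|| = 7.686
Step 2: Compute scaling factor.
scale = max(0, 1 - 1.55/7.686) = 0.7983
Step 3: prox(x) = [-3.1295, -0.5696, -5.247]
||prox(x)|| = 6.136
Step 4: Proximal objective.
0.5*||prox-x||^2 = 1.2013
lambda*||prox|| = 9.5108
Total = 10.712


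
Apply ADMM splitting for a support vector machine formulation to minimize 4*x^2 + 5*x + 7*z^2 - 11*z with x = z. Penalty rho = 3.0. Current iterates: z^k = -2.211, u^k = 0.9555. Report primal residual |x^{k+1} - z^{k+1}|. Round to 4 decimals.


ADMM iteration with rho = 3.0, z^k = -2.211, u^k = 0.9555
Step 1: x-update.
Minimize 4*x^2 + 5*x + (3.0/2)*(x + 2.211 + 0.9555)^2
FOC: (2*4 + 3.0)*x = -5 + 3.0*(-2.211 - 0.9555)
x^{k+1} = -1.3181
Step 2: z-update.
Minimize 7*z^2 - 11*z + (3.0/2)*(-1.3181 - z + 0.9555)^2
FOC: (2*7 + 3.0)*z = 11 + 3.0*(-1.3181 + 0.9555)
z^{k+1} = 0.5831
Step 3: u-update.
u^{k+1} = 0.9555 - 1.3181 - 0.5831 = -0.9457
Step 4: Primal residual = |-1.3181 - 0.5831| = 1.9012


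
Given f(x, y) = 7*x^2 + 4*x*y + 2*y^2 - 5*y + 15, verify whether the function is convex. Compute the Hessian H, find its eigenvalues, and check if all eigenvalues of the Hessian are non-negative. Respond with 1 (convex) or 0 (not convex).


The Hessian of f(x,y) = 7*x^2 + 4*x*y + 2*y^2 - 5*y + 15 is:
H = [[14, 4], [4, 4]]
Trace = 14 + 4 = 18
Determinant = 14*4 - (4)^2 = 40
Discriminant = (18)^2 - 4*40 = 164.0
Eigenvalues: lambda_1 = 2.5969, lambda_2 = 15.4031
The function is convex.

1


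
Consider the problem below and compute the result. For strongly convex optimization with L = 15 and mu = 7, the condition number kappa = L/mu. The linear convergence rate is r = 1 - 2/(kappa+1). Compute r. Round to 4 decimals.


Step 1: Compute the condition number.
kappa = L/mu = 15/7 = 2.1429
Step 2: Compute the convergence rate.
r = 1 - 2/(kappa + 1) = 1 - 2*mu/(L + mu) = (L - mu)/(L + mu) = 8/22 = 0.3636


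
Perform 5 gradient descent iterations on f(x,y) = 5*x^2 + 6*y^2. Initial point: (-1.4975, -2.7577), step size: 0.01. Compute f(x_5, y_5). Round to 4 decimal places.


Gradient descent on f(x,y) = 5*x^2 + 6*y^2.
Starting point: (-1.4975, -2.7577), alpha = 0.01
Step 1: grad_x = 2*5*-1.4975 = -14.975, grad_y = 2*6*-2.7577 = -33.0924
  x_1 = -1.4975 - 0.01*-14.975 = -1.3478
  y_1 = -2.7577 - 0.01*-33.0924 = -2.4268
Step 2: grad_x = 2*5*-1.3478 = -13.4775, grad_y = 2*6*-2.4268 = -29.1213
  x_2 = -1.3478 - 0.01*-13.4775 = -1.213
  y_2 = -2.4268 - 0.01*-29.1213 = -2.1356
Step 3: grad_x = 2*5*-1.213 = -12.1298, grad_y = 2*6*-2.1356 = -25.6268
  x_3 = -1.213 - 0.01*-12.1298 = -1.0917
  y_3 = -2.1356 - 0.01*-25.6268 = -1.8793
Step 4: grad_x = 2*5*-1.0917 = -10.9168, grad_y = 2*6*-1.8793 = -22.5515
  x_4 = -1.0917 - 0.01*-10.9168 = -0.9825
  y_4 = -1.8793 - 0.01*-22.5515 = -1.6538
Step 5: grad_x = 2*5*-0.9825 = -9.8251, grad_y = 2*6*-1.6538 = -19.8454
  x_5 = -0.9825 - 0.01*-9.8251 = -0.8843
  y_5 = -1.6538 - 0.01*-19.8454 = -1.4553
f(-0.8843, -1.4553) = 5*(-0.8843)^2 + 6*(-1.4553)^2 = 16.6174


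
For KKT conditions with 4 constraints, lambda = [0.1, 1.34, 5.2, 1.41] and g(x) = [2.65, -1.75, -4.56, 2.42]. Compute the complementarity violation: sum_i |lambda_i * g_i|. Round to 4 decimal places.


KKT complementary slackness check:
lambda_1 * g_1 = 0.1 * 2.65 = 0.265
lambda_2 * g_2 = 1.34 * -1.75 = -2.345
lambda_3 * g_3 = 5.2 * -4.56 = -23.712
lambda_4 * g_4 = 1.41 * 2.42 = 3.4122
Total violation = 0.265 + 2.345 + 23.712 + 3.4122 = 29.7342


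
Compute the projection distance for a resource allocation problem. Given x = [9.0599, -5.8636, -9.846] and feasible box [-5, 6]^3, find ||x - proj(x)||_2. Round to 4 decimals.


Project each component onto [-5, 6].
clip(9.0599) = 6.0, clip(-5.8636) = -5.0, clip(-9.846) = -5.0
Projection = [6.0, -5.0, -5.0]
Squared diffs: [9.363, 0.7458, 23.4837]
Distance = sqrt(33.5925) = 5.7959


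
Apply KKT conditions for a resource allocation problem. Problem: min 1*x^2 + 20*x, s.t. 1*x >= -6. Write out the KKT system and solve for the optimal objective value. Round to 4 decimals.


Step 1: Try lambda = 0 (constraint inactive).
x_unc = -20/(2*1) = -10.0
Check: 1*-10.0 = -10.0 < -6 -- violated!
Step 2: Constraint must be active: 1*x = -6
x* = -6/1 = -6.0
lambda = (2*1*(-6.0) + 20)/1 = 8.0
Step 3: Compute optimal value.
f(x*) = 1*(-6.0)^2 + 20*(-6.0) = -84.0


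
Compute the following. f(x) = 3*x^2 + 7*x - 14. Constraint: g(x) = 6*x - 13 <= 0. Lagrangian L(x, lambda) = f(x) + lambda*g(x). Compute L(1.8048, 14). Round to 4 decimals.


Step 1: Evaluate f(x).
f(1.8048) = 3*1.8048^2 + 7*1.8048 - 14 = 8.4055
Step 2: Evaluate g(x).
g(1.8048) = 6*1.8048 - 13 = -2.1712
Step 3: Compute Lagrangian.
L = 8.4055 + 14*-2.1712 = -21.9913


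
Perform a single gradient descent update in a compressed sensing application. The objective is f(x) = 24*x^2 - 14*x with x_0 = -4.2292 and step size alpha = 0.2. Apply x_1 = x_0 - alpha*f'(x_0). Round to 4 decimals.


We compute the gradient at x_0 and apply the update.
f'(x) = 48*x - 14
f'(-4.2292) = 48*-4.2292 - 14 = -217.0016
x_1 = -4.2292 - 0.2*-217.0016 = 39.1711


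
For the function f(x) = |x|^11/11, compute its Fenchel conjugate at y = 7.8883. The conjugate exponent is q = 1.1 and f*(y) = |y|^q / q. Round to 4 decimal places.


The conjugate exponent q satisfies 1/p + 1/q = 1.
p = 11, so q = 11/(11 - 1) = 1.1
|y|^q = 7.8883^1.1 = 9.698
f*(7.8883) = 9.698 / 1.1 = 8.8164


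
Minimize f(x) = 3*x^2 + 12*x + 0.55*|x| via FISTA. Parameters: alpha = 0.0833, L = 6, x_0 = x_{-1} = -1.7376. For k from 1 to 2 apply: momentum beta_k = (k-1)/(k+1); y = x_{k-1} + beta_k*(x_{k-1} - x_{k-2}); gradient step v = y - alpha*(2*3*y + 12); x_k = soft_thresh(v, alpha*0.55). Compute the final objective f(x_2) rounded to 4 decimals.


FISTA on f(x) = 3*x^2 + 12*x + 0.55*|x|
L = 6, alpha = 0.0833
Iteration 1: beta = 0.0, y = -1.7376 + 0.0*(-1.7376 + 1.7376) = -1.7376
  grad(y) = 1.5744, v = y - alpha*grad = -1.8687
  prox(v) = soft_thresh(-1.8687, 0.0458) = -1.8229
Iteration 2: beta = 0.3333, y = -1.8229 + 0.3333*(-1.8229 + 1.7376) = -1.8514
  grad(y) = 0.8917, v = y - alpha*grad = -1.9257
  prox(v) = soft_thresh(-1.9257, 0.0458) = -1.8798
f(x_2) = 3*(-1.8798)^2 + 12*(-1.8798) + 0.55*|-1.8798| = -10.9228


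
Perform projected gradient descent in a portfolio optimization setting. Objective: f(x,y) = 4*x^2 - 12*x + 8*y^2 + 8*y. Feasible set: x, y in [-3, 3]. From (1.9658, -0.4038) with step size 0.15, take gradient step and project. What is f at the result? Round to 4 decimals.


Step 1: Compute gradient at (1.9658, -0.4038).
grad_x = 2*4*1.9658 - 12 = 3.7264
grad_y = 2*8*-0.4038 + 8 = 1.5392
Step 2: Gradient step.
x_raw = 1.9658 - 0.15*3.7264 = 1.4068
y_raw = -0.4038 - 0.15*1.5392 = -0.6347
Step 3: Project onto [-3, 3].
x_proj = clip(1.4068) = 1.4068
y_proj = clip(-0.6347) = -0.6347
Step 4: Evaluate f.
f(1.4068, -0.6347) = -10.8202


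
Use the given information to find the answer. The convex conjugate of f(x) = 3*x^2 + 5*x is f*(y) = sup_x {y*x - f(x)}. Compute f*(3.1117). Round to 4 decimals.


f*(y) = sup_x {y*x - a*x^2 - b*x} = sup_x {(y-b)*x - a*x^2}
FOC: (y - b) - 2a*x = 0 => x* = (y - b)/(2a)
x* = (3.1117 - 5)/(2*3) = -0.3147
f*(3.1117) = (y-b)^2/(4a) = (3.1117 - 5)^2/(4*3)
= 3.5657/12 = 0.2971


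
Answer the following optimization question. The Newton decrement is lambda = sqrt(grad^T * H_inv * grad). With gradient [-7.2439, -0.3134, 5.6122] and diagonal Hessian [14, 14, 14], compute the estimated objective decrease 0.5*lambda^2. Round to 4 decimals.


Step 1: H is diagonal, so H^(-1) * g = [-0.5174, -0.0224, 0.4009].
Step 2: g^T H^(-1) g = sum_i g_i^2 / H_ii
  = (-7.2439)^2/14 + (-0.3134)^2/14 + (5.6122)^2/14
  = 3.7481 + 0.007 + 2.2498 = 6.0049
Step 3: Objective decrease = 0.5 * g^T H^(-1) g = 3.0025


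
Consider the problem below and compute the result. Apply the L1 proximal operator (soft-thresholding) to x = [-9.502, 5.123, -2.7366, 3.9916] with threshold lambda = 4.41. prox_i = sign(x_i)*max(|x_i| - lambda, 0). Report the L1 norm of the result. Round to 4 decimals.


Soft-thresholding with lambda = 4.41:
prox(-9.502) = sign(-9.502)*max(|-9.502| - 4.41, 0) = -5.092
prox(5.123) = sign(5.123)*max(|5.123| - 4.41, 0) = 0.713
prox(-2.7366) = sign(-2.7366)*max(|-2.7366| - 4.41, 0) = 0.0
prox(3.9916) = sign(3.9916)*max(|3.9916| - 4.41, 0) = 0.0
prox(x) = [-5.092, 0.713, 0.0, 0.0]
||prox(x)||_1 = 5.092 + 0.713 + 0.0 + 0.0 = 5.805


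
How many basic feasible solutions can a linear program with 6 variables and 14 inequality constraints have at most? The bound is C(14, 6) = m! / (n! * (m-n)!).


Each vertex corresponds to some choice of n active constraints out of m, so the number of vertices is at most C(m, n) = m! / (n!(m-n)!).
m = 14, n = 6
Numerator: 14 * 13 * 12 * 11 * 10 * 9
Denominator: 6! = 720
C(14, 6) = 3003


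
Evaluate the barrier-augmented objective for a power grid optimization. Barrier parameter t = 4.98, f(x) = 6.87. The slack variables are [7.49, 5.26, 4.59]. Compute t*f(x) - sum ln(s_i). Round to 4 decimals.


Step 1: Compute log-barrier.
ln values: [2.0136, 1.6601, 1.5239]
phi = -(2.0136 + 1.6601 + 1.5239) = -5.1976
Step 2: Compute augmented objective.
t*f(x) = 4.98*6.87 = 34.2126
Total = 34.2126 - 5.1976 = 29.015


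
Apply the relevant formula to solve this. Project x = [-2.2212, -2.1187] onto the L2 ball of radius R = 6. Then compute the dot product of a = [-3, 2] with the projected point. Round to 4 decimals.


Step 1: Compute ||x|| (intermediates to 6 decimals).
||x|| = sqrt((-2.2212)^2 + (-2.1187)^2) = 3.069629
Step 2: Project.
Since ||x|| <= R, proj = x (no scaling needed).
proj(x) = [-2.2212, -2.1187]
Step 3: Dot product.
a^T * proj(x) = -3*(-2.2212) + 2*(-2.1187) = 2.4262


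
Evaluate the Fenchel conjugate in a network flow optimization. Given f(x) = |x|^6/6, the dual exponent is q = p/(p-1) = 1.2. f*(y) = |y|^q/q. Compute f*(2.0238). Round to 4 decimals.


The conjugate exponent q satisfies 1/p + 1/q = 1.
p = 6, so q = 6/(6 - 1) = 1.2
|y|^q = 2.0238^1.2 = 2.3302
f*(2.0238) = 2.3302 / 1.2 = 1.9419


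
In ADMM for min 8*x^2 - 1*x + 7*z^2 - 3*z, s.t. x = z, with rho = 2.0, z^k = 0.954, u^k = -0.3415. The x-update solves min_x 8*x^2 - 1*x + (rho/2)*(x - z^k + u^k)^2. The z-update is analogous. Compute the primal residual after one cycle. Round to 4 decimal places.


ADMM iteration with rho = 2.0, z^k = 0.954, u^k = -0.3415
Step 1: x-update.
Minimize 8*x^2 - 1*x + (2.0/2)*(x - 0.954 - 0.3415)^2
FOC: (2*8 + 2.0)*x = 1 + 2.0*(0.954 + 0.3415)
x^{k+1} = 0.1995
Step 2: z-update.
Minimize 7*z^2 - 3*z + (2.0/2)*(0.1995 - z - 0.3415)^2
FOC: (2*7 + 2.0)*z = 3 + 2.0*(0.1995 - 0.3415)
z^{k+1} = 0.1698
Step 3: u-update.
u^{k+1} = -0.3415 + 0.1995 - 0.1698 = -0.3118
Step 4: Primal residual = |0.1995 - 0.1698| = 0.0298


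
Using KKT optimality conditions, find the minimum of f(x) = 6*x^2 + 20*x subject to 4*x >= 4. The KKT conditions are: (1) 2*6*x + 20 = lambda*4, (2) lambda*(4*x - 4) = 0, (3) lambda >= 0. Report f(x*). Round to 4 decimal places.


Step 1: Try lambda = 0 (constraint inactive).
x_unc = -20/(2*6) = -1.6667
Check: 4*-1.6667 = -6.6668 < 4 -- violated!
Step 2: Constraint must be active: 4*x = 4
x* = 4/4 = 1.0
lambda = (2*6*1.0 + 20)/4 = 8.0
Step 3: Compute optimal value.
f(x*) = 6*1.0^2 + 20*1.0 = 26.0


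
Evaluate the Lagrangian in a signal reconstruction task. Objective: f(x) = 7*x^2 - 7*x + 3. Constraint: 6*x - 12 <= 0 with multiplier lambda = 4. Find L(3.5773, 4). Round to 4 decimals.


Step 1: Evaluate f(x).
f(3.5773) = 7*3.5773^2 - 7*3.5773 + 3 = 67.5384
Step 2: Evaluate g(x).
g(3.5773) = 6*3.5773 - 12 = 9.4638
Step 3: Compute Lagrangian.
L = 67.5384 + 4*9.4638 = 105.3936


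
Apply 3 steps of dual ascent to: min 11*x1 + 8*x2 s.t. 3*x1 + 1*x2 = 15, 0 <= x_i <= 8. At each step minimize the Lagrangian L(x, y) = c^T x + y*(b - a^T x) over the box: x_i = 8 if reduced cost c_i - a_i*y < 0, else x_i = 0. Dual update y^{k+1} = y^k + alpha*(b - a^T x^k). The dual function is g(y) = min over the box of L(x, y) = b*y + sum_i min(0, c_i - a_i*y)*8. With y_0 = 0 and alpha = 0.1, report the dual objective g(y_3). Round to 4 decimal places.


Dual ascent for LP: min 11*x1 + 8*x2, 3*x1 + 1*x2 = 15, 0 <= x_i <= 8
Step 1: y^k = 0.0, reduced costs: (11.0, 8.0)
  x^k = (0.0, 0.0), subgradient = b - a^T x = 15.0
  y^{k+1} = 0.0 + 0.1*15.0 = 1.5
Step 2: y^k = 1.5, reduced costs: (6.5, 6.5)
  x^k = (0.0, 0.0), subgradient = b - a^T x = 15.0
  y^{k+1} = 1.5 + 0.1*15.0 = 3.0
Step 3: y^k = 3.0, reduced costs: (2.0, 5.0)
  x^k = (0.0, 0.0), subgradient = b - a^T x = 15.0
  y^{k+1} = 3.0 + 0.1*15.0 = 4.5
Dual objective at y_3 = 4.5: reduced costs (-2.5, 3.5), box minimizer x = (8.0, 0.0)
g(y_3) = b*y + (c1 - a1*y)*x1 + (c2 - a2*y)*x2 = 15*4.5 + (-2.5)*8.0 + 3.5*0.0 = 67.5 - 20.0 + 0.0 = 47.5


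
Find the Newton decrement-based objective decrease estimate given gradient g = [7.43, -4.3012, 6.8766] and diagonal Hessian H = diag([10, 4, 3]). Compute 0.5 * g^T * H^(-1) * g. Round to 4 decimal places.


Step 1: H is diagonal, so H^(-1) * g = [0.743, -1.0753, 2.2922].
Step 2: g^T H^(-1) g = sum_i g_i^2 / H_ii
  = (7.43)^2/10 + (-4.3012)^2/4 + (6.8766)^2/3
  = 5.5205 + 4.6251 + 15.7625 = 25.9081
Step 3: Objective decrease = 0.5 * g^T H^(-1) g = 12.9541


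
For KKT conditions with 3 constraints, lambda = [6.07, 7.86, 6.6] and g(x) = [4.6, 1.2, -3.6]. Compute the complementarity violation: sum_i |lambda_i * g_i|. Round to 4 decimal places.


KKT complementary slackness check:
lambda_1 * g_1 = 6.07 * 4.6 = 27.922
lambda_2 * g_2 = 7.86 * 1.2 = 9.432
lambda_3 * g_3 = 6.6 * -3.6 = -23.76
Total violation = 27.922 + 9.432 + 23.76 = 61.114


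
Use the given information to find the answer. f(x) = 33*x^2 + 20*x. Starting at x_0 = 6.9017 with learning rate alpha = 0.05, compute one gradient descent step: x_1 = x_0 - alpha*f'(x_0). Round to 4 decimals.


We compute the gradient at x_0 and apply the update.
f'(x) = 66*x + 20
f'(6.9017) = 66*6.9017 + 20 = 475.5122
x_1 = 6.9017 - 0.05*475.5122 = -16.8739


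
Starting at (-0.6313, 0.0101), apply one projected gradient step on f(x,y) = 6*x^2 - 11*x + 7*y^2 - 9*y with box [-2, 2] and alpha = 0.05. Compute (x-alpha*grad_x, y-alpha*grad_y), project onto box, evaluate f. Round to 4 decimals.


Step 1: Compute gradient at (-0.6313, 0.0101).
grad_x = 2*6*-0.6313 - 11 = -18.5756
grad_y = 2*7*0.0101 - 9 = -8.8586
Step 2: Gradient step.
x_raw = -0.6313 - 0.05*-18.5756 = 0.2975
y_raw = 0.0101 - 0.05*-8.8586 = 0.453
Step 3: Project onto [-2, 2].
x_proj = clip(0.2975) = 0.2975
y_proj = clip(0.453) = 0.453
Step 4: Evaluate f.
f(0.2975, 0.453) = -5.3819


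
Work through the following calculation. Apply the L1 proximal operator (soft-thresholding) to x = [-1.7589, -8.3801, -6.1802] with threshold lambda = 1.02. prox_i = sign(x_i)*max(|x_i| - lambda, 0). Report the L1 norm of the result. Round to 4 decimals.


Soft-thresholding with lambda = 1.02:
prox(-1.7589) = sign(-1.7589)*max(|-1.7589| - 1.02, 0) = -0.7389
prox(-8.3801) = sign(-8.3801)*max(|-8.3801| - 1.02, 0) = -7.3601
prox(-6.1802) = sign(-6.1802)*max(|-6.1802| - 1.02, 0) = -5.1602
prox(x) = [-0.7389, -7.3601, -5.1602]
||prox(x)||_1 = 0.7389 + 7.3601 + 5.1602 = 13.2592


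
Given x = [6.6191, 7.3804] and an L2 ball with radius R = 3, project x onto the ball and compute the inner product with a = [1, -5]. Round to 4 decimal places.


Step 1: Compute ||x|| (intermediates to 6 decimals).
||x|| = sqrt(6.6191^2 + 7.3804^2) = 9.913768
Step 2: Project.
Since ||x|| > R, scale = R/||x|| = 3/9.913768 = 0.302609, proj(x) = scale * x
proj(x) = [2.002999, 2.233375]
Step 3: Dot product.
a^T * proj(x) = 1*2.002999 - 5*2.233375 = -9.1639


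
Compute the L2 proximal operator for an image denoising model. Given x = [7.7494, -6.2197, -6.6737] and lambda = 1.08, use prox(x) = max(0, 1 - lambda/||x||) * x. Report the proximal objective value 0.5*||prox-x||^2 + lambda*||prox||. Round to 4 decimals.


Step 1: Compute ||x||.
||x|| = 11.9698
Step 2: Compute scaling factor.
scale = max(0, 1 - 1.08/11.9698) = 0.9098
Step 3: prox(x) = [7.0502, -5.6585, -6.0716]
||prox(x)|| = 10.8898
Step 4: Proximal objective.
0.5*||prox-x||^2 = 0.5832
lambda*||prox|| = 11.761
Total = 12.3442


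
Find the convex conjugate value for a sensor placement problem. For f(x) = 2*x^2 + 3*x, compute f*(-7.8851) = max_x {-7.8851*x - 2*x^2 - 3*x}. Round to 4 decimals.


f*(y) = sup_x {y*x - a*x^2 - b*x} = sup_x {(y-b)*x - a*x^2}
FOC: (y - b) - 2a*x = 0 => x* = (y - b)/(2a)
x* = (-7.8851 - 3)/(2*2) = -2.7213
f*(-7.8851) = (y-b)^2/(4a) = (-7.8851 - 3)^2/(4*2)
= 118.4854/8 = 14.8107


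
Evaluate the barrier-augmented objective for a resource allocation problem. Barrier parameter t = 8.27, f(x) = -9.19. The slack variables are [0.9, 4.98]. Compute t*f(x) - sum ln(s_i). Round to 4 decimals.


Step 1: Compute log-barrier.
ln values: [-0.1054, 1.6054]
phi = -(-0.1054 + 1.6054) = -1.5001
Step 2: Compute augmented objective.
t*f(x) = 8.27*-9.19 = -76.0013
Total = -76.0013 - 1.5001 = -77.5014


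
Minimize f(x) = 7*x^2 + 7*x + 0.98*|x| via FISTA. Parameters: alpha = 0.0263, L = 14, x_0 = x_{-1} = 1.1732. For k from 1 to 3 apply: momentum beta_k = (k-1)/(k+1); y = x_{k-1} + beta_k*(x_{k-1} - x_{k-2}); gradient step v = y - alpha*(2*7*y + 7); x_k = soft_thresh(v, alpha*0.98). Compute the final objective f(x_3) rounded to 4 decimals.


FISTA on f(x) = 7*x^2 + 7*x + 0.98*|x|
L = 14, alpha = 0.0263
Iteration 1: beta = 0.0, y = 1.1732 + 0.0*(1.1732 - 1.1732) = 1.1732
  grad(y) = 23.4248, v = y - alpha*grad = 0.5571
  prox(v) = soft_thresh(0.5571, 0.0258) = 0.5314
Iteration 2: beta = 0.3333, y = 0.5314 + 0.3333*(0.5314 - 1.1732) = 0.3174
  grad(y) = 11.4437, v = y - alpha*grad = 0.0164
  prox(v) = soft_thresh(0.0164, 0.0258) = 0.0
Iteration 3: beta = 0.5, y = 0.0 + 0.5*(0.0 - 0.5314) = -0.2657
  grad(y) = 3.2805, v = y - alpha*grad = -0.352
  prox(v) = soft_thresh(-0.352, 0.0258) = -0.3262
f(x_3) = 7*(-0.3262)^2 + 7*(-0.3262) + 0.98*|-0.3262| = -1.2189


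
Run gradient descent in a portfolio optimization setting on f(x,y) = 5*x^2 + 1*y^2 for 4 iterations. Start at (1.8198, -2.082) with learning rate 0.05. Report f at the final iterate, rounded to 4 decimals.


Gradient descent on f(x,y) = 5*x^2 + 1*y^2.
Starting point: (1.8198, -2.082), alpha = 0.05
Step 1: grad_x = 2*5*1.8198 = 18.198, grad_y = 2*1*-2.082 = -4.164
  x_1 = 1.8198 - 0.05*18.198 = 0.9099
  y_1 = -2.082 - 0.05*-4.164 = -1.8738
Step 2: grad_x = 2*5*0.9099 = 9.099, grad_y = 2*1*-1.8738 = -3.7476
  x_2 = 0.9099 - 0.05*9.099 = 0.455
  y_2 = -1.8738 - 0.05*-3.7476 = -1.6864
Step 3: grad_x = 2*5*0.455 = 4.5495, grad_y = 2*1*-1.6864 = -3.3728
  x_3 = 0.455 - 0.05*4.5495 = 0.2275
  y_3 = -1.6864 - 0.05*-3.3728 = -1.5178
Step 4: grad_x = 2*5*0.2275 = 2.2748, grad_y = 2*1*-1.5178 = -3.0356
  x_4 = 0.2275 - 0.05*2.2748 = 0.1137
  y_4 = -1.5178 - 0.05*-3.0356 = -1.366
f(0.1137, -1.366) = 5*0.1137^2 + 1*(-1.366)^2 = 1.9306


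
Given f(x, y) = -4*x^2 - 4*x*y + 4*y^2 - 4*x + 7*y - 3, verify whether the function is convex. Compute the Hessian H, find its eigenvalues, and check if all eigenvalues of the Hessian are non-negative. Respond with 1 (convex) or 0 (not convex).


The Hessian of f(x,y) = -4*x^2 - 4*x*y + 4*y^2 - 4*x + 7*y - 3 is:
H = [[-8, -4], [-4, 8]]
Trace = -8 + 8 = 0
Determinant = -8*8 - (-4)^2 = -80
Discriminant = (0)^2 - 4*-80 = 320.0
Eigenvalues: lambda_1 = -8.9443, lambda_2 = 8.9443
The function is not convex.

0


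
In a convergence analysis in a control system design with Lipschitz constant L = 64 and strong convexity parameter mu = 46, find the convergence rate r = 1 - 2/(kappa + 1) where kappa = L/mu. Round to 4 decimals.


Step 1: Compute the condition number.
kappa = L/mu = 64/46 = 1.3913
Step 2: Compute the convergence rate.
r = 1 - 2/(kappa + 1) = 1 - 2*mu/(L + mu) = (L - mu)/(L + mu) = 18/110 = 0.1636


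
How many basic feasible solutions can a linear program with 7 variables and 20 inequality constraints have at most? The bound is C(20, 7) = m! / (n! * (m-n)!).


Each vertex corresponds to some choice of n active constraints out of m, so the number of vertices is at most C(m, n) = m! / (n!(m-n)!).
m = 20, n = 7
Numerator: 20 * 19 * 18 * 17 * 16 * 15 * 14
Denominator: 7! = 5040
C(20, 7) = 77520


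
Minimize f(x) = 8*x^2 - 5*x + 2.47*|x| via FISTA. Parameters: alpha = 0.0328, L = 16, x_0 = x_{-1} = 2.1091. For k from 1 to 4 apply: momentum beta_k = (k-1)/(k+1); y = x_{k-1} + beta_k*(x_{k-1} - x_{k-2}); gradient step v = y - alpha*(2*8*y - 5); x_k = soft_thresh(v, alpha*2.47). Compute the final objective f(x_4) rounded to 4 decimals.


FISTA on f(x) = 8*x^2 - 5*x + 2.47*|x|
L = 16, alpha = 0.0328
Iteration 1: beta = 0.0, y = 2.1091 + 0.0*(2.1091 - 2.1091) = 2.1091
  grad(y) = 28.7456, v = y - alpha*grad = 1.1662
  prox(v) = soft_thresh(1.1662, 0.081) = 1.0852
Iteration 2: beta = 0.3333, y = 1.0852 + 0.3333*(1.0852 - 2.1091) = 0.7439
  grad(y) = 6.903, v = y - alpha*grad = 0.5175
  prox(v) = soft_thresh(0.5175, 0.081) = 0.4365
Iteration 3: beta = 0.5, y = 0.4365 + 0.5*(0.4365 - 1.0852) = 0.1121
  grad(y) = -3.2057, v = y - alpha*grad = 0.2173
  prox(v) = soft_thresh(0.2173, 0.081) = 0.1363
Iteration 4: beta = 0.6, y = 0.1363 + 0.6*(0.1363 - 0.4365) = -0.0439
  grad(y) = -5.7018, v = y - alpha*grad = 0.1432
  prox(v) = soft_thresh(0.1432, 0.081) = 0.0621
f(x_4) = 8*0.0621^2 - 5*0.0621 + 2.47*|0.0621| = -0.1263
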